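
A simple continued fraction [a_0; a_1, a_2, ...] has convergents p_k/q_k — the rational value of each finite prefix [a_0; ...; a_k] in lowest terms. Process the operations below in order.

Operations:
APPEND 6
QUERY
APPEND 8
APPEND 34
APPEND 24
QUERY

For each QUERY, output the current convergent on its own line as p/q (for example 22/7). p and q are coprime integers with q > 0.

6/1
40177/6560

APPEND 6: p_0 = 6·1 + 0 = 6, q_0 = 6·0 + 1 = 1 → 6/1
APPEND 8: p_1 = 8·6 + 1 = 49, q_1 = 8·1 + 0 = 8 → 49/8
APPEND 34: p_2 = 34·49 + 6 = 1672, q_2 = 34·8 + 1 = 273 → 1672/273
APPEND 24: p_3 = 24·1672 + 49 = 40177, q_3 = 24·273 + 8 = 6560 → 40177/6560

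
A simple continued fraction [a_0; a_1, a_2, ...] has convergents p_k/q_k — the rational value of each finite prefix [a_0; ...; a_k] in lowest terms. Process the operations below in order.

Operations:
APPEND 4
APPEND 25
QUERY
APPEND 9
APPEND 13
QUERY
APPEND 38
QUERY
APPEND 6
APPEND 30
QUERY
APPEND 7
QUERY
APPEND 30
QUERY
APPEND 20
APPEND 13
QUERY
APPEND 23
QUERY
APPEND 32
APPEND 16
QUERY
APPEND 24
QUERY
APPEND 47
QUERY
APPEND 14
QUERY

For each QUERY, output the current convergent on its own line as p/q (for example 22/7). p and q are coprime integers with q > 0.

101/25
11970/2963
455773/112820
82854013/20509310
582724699/144245053
17564594983/4347860900
4591934711650/1136666880589
105966372992309/26230439716600
54434220300440917/13474402244705224
1309816803081047546/324226164610737165
61615823965109675579/15252104138949351979
863931352314616505652/213853684109901664871

APPEND 4: p_0 = 4·1 + 0 = 4, q_0 = 4·0 + 1 = 1 → 4/1
APPEND 25: p_1 = 25·4 + 1 = 101, q_1 = 25·1 + 0 = 25 → 101/25
APPEND 9: p_2 = 9·101 + 4 = 913, q_2 = 9·25 + 1 = 226 → 913/226
APPEND 13: p_3 = 13·913 + 101 = 11970, q_3 = 13·226 + 25 = 2963 → 11970/2963
APPEND 38: p_4 = 38·11970 + 913 = 455773, q_4 = 38·2963 + 226 = 112820 → 455773/112820
APPEND 6: p_5 = 6·455773 + 11970 = 2746608, q_5 = 6·112820 + 2963 = 679883 → 2746608/679883
APPEND 30: p_6 = 30·2746608 + 455773 = 82854013, q_6 = 30·679883 + 112820 = 20509310 → 82854013/20509310
APPEND 7: p_7 = 7·82854013 + 2746608 = 582724699, q_7 = 7·20509310 + 679883 = 144245053 → 582724699/144245053
APPEND 30: p_8 = 30·582724699 + 82854013 = 17564594983, q_8 = 30·144245053 + 20509310 = 4347860900 → 17564594983/4347860900
APPEND 20: p_9 = 20·17564594983 + 582724699 = 351874624359, q_9 = 20·4347860900 + 144245053 = 87101463053 → 351874624359/87101463053
APPEND 13: p_10 = 13·351874624359 + 17564594983 = 4591934711650, q_10 = 13·87101463053 + 4347860900 = 1136666880589 → 4591934711650/1136666880589
APPEND 23: p_11 = 23·4591934711650 + 351874624359 = 105966372992309, q_11 = 23·1136666880589 + 87101463053 = 26230439716600 → 105966372992309/26230439716600
APPEND 32: p_12 = 32·105966372992309 + 4591934711650 = 3395515870465538, q_12 = 32·26230439716600 + 1136666880589 = 840510737811789 → 3395515870465538/840510737811789
APPEND 16: p_13 = 16·3395515870465538 + 105966372992309 = 54434220300440917, q_13 = 16·840510737811789 + 26230439716600 = 13474402244705224 → 54434220300440917/13474402244705224
APPEND 24: p_14 = 24·54434220300440917 + 3395515870465538 = 1309816803081047546, q_14 = 24·13474402244705224 + 840510737811789 = 324226164610737165 → 1309816803081047546/324226164610737165
APPEND 47: p_15 = 47·1309816803081047546 + 54434220300440917 = 61615823965109675579, q_15 = 47·324226164610737165 + 13474402244705224 = 15252104138949351979 → 61615823965109675579/15252104138949351979
APPEND 14: p_16 = 14·61615823965109675579 + 1309816803081047546 = 863931352314616505652, q_16 = 14·15252104138949351979 + 324226164610737165 = 213853684109901664871 → 863931352314616505652/213853684109901664871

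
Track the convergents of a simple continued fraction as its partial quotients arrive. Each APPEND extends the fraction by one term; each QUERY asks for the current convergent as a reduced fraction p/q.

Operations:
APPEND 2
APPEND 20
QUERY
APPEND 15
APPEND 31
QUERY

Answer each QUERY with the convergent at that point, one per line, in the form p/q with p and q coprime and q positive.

41/20
19168/9351

APPEND 2: p_0 = 2·1 + 0 = 2, q_0 = 2·0 + 1 = 1 → 2/1
APPEND 20: p_1 = 20·2 + 1 = 41, q_1 = 20·1 + 0 = 20 → 41/20
APPEND 15: p_2 = 15·41 + 2 = 617, q_2 = 15·20 + 1 = 301 → 617/301
APPEND 31: p_3 = 31·617 + 41 = 19168, q_3 = 31·301 + 20 = 9351 → 19168/9351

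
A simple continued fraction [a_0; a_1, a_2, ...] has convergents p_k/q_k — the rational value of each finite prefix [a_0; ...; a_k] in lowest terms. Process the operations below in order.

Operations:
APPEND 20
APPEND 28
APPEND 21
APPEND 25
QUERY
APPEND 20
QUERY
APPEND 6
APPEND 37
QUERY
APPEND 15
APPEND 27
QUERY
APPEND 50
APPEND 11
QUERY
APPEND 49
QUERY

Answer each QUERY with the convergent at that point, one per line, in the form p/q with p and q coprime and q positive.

APPEND 20: p_0 = 20·1 + 0 = 20, q_0 = 20·0 + 1 = 1 → 20/1
APPEND 28: p_1 = 28·20 + 1 = 561, q_1 = 28·1 + 0 = 28 → 561/28
APPEND 21: p_2 = 21·561 + 20 = 11801, q_2 = 21·28 + 1 = 589 → 11801/589
APPEND 25: p_3 = 25·11801 + 561 = 295586, q_3 = 25·589 + 28 = 14753 → 295586/14753
APPEND 20: p_4 = 20·295586 + 11801 = 5923521, q_4 = 20·14753 + 589 = 295649 → 5923521/295649
APPEND 6: p_5 = 6·5923521 + 295586 = 35836712, q_5 = 6·295649 + 14753 = 1788647 → 35836712/1788647
APPEND 37: p_6 = 37·35836712 + 5923521 = 1331881865, q_6 = 37·1788647 + 295649 = 66475588 → 1331881865/66475588
APPEND 15: p_7 = 15·1331881865 + 35836712 = 20014064687, q_7 = 15·66475588 + 1788647 = 998922467 → 20014064687/998922467
APPEND 27: p_8 = 27·20014064687 + 1331881865 = 541711628414, q_8 = 27·998922467 + 66475588 = 27037382197 → 541711628414/27037382197
APPEND 50: p_9 = 50·541711628414 + 20014064687 = 27105595485387, q_9 = 50·27037382197 + 998922467 = 1352868032317 → 27105595485387/1352868032317
APPEND 11: p_10 = 11·27105595485387 + 541711628414 = 298703261967671, q_10 = 11·1352868032317 + 27037382197 = 14908585737684 → 298703261967671/14908585737684
APPEND 49: p_11 = 49·298703261967671 + 27105595485387 = 14663565431901266, q_11 = 49·14908585737684 + 1352868032317 = 731873569178833 → 14663565431901266/731873569178833

295586/14753
5923521/295649
1331881865/66475588
541711628414/27037382197
298703261967671/14908585737684
14663565431901266/731873569178833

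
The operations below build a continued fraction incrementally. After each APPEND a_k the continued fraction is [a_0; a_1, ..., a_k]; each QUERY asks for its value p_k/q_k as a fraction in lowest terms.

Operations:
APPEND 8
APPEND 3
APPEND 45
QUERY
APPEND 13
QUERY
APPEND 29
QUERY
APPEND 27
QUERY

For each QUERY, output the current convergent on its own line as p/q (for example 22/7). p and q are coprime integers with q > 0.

1133/136
14754/1771
428999/51495
11597727/1392136

APPEND 8: p_0 = 8·1 + 0 = 8, q_0 = 8·0 + 1 = 1 → 8/1
APPEND 3: p_1 = 3·8 + 1 = 25, q_1 = 3·1 + 0 = 3 → 25/3
APPEND 45: p_2 = 45·25 + 8 = 1133, q_2 = 45·3 + 1 = 136 → 1133/136
APPEND 13: p_3 = 13·1133 + 25 = 14754, q_3 = 13·136 + 3 = 1771 → 14754/1771
APPEND 29: p_4 = 29·14754 + 1133 = 428999, q_4 = 29·1771 + 136 = 51495 → 428999/51495
APPEND 27: p_5 = 27·428999 + 14754 = 11597727, q_5 = 27·51495 + 1771 = 1392136 → 11597727/1392136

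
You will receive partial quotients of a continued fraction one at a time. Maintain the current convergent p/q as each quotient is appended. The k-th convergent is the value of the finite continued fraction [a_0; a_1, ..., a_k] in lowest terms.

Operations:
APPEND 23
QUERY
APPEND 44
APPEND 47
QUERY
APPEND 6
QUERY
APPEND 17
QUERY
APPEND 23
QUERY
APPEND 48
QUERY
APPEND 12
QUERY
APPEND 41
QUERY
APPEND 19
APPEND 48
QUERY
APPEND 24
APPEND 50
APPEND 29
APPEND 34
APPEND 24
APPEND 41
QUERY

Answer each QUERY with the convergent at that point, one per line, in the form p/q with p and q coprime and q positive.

23/1
47634/2069
286817/12458
4923523/213855
113527846/4931123
5454260131/236907759
65564649418/2847824231
2693604886269/116997701230
2462408364335661/106955596786078
2883116886779875459884107/125229223428485028642715

APPEND 23: p_0 = 23·1 + 0 = 23, q_0 = 23·0 + 1 = 1 → 23/1
APPEND 44: p_1 = 44·23 + 1 = 1013, q_1 = 44·1 + 0 = 44 → 1013/44
APPEND 47: p_2 = 47·1013 + 23 = 47634, q_2 = 47·44 + 1 = 2069 → 47634/2069
APPEND 6: p_3 = 6·47634 + 1013 = 286817, q_3 = 6·2069 + 44 = 12458 → 286817/12458
APPEND 17: p_4 = 17·286817 + 47634 = 4923523, q_4 = 17·12458 + 2069 = 213855 → 4923523/213855
APPEND 23: p_5 = 23·4923523 + 286817 = 113527846, q_5 = 23·213855 + 12458 = 4931123 → 113527846/4931123
APPEND 48: p_6 = 48·113527846 + 4923523 = 5454260131, q_6 = 48·4931123 + 213855 = 236907759 → 5454260131/236907759
APPEND 12: p_7 = 12·5454260131 + 113527846 = 65564649418, q_7 = 12·236907759 + 4931123 = 2847824231 → 65564649418/2847824231
APPEND 41: p_8 = 41·65564649418 + 5454260131 = 2693604886269, q_8 = 41·2847824231 + 236907759 = 116997701230 → 2693604886269/116997701230
APPEND 19: p_9 = 19·2693604886269 + 65564649418 = 51244057488529, q_9 = 19·116997701230 + 2847824231 = 2225804147601 → 51244057488529/2225804147601
APPEND 48: p_10 = 48·51244057488529 + 2693604886269 = 2462408364335661, q_10 = 48·2225804147601 + 116997701230 = 106955596786078 → 2462408364335661/106955596786078
APPEND 24: p_11 = 24·2462408364335661 + 51244057488529 = 59149044801544393, q_11 = 24·106955596786078 + 2225804147601 = 2569160127013473 → 59149044801544393/2569160127013473
APPEND 50: p_12 = 50·59149044801544393 + 2462408364335661 = 2959914648441555311, q_12 = 50·2569160127013473 + 106955596786078 = 128564961947459728 → 2959914648441555311/128564961947459728
APPEND 29: p_13 = 29·2959914648441555311 + 59149044801544393 = 85896673849606648412, q_13 = 29·128564961947459728 + 2569160127013473 = 3730953056603345585 → 85896673849606648412/3730953056603345585
APPEND 34: p_14 = 34·85896673849606648412 + 2959914648441555311 = 2923446825535067601319, q_14 = 34·3730953056603345585 + 128564961947459728 = 126980968886461209618 → 2923446825535067601319/126980968886461209618
APPEND 24: p_15 = 24·2923446825535067601319 + 85896673849606648412 = 70248620486691229080068, q_15 = 24·126980968886461209618 + 3730953056603345585 = 3051274206331672376417 → 70248620486691229080068/3051274206331672376417
APPEND 41: p_16 = 41·70248620486691229080068 + 2923446825535067601319 = 2883116886779875459884107, q_16 = 41·3051274206331672376417 + 126980968886461209618 = 125229223428485028642715 → 2883116886779875459884107/125229223428485028642715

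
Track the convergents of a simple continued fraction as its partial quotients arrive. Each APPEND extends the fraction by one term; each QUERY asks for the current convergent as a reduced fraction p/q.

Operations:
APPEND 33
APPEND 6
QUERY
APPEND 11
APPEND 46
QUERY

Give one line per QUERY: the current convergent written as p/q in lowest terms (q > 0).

199/6
102411/3088

APPEND 33: p_0 = 33·1 + 0 = 33, q_0 = 33·0 + 1 = 1 → 33/1
APPEND 6: p_1 = 6·33 + 1 = 199, q_1 = 6·1 + 0 = 6 → 199/6
APPEND 11: p_2 = 11·199 + 33 = 2222, q_2 = 11·6 + 1 = 67 → 2222/67
APPEND 46: p_3 = 46·2222 + 199 = 102411, q_3 = 46·67 + 6 = 3088 → 102411/3088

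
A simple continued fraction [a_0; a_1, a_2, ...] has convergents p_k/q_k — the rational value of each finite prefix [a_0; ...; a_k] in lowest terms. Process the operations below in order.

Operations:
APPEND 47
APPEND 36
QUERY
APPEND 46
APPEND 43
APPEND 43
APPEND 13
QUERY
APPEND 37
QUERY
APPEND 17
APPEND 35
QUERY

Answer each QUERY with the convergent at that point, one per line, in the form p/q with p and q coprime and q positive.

1693/36
1878395105/39942261
69644852934/1480930655
41574076177339/884032649515

APPEND 47: p_0 = 47·1 + 0 = 47, q_0 = 47·0 + 1 = 1 → 47/1
APPEND 36: p_1 = 36·47 + 1 = 1693, q_1 = 36·1 + 0 = 36 → 1693/36
APPEND 46: p_2 = 46·1693 + 47 = 77925, q_2 = 46·36 + 1 = 1657 → 77925/1657
APPEND 43: p_3 = 43·77925 + 1693 = 3352468, q_3 = 43·1657 + 36 = 71287 → 3352468/71287
APPEND 43: p_4 = 43·3352468 + 77925 = 144234049, q_4 = 43·71287 + 1657 = 3066998 → 144234049/3066998
APPEND 13: p_5 = 13·144234049 + 3352468 = 1878395105, q_5 = 13·3066998 + 71287 = 39942261 → 1878395105/39942261
APPEND 37: p_6 = 37·1878395105 + 144234049 = 69644852934, q_6 = 37·39942261 + 3066998 = 1480930655 → 69644852934/1480930655
APPEND 17: p_7 = 17·69644852934 + 1878395105 = 1185840894983, q_7 = 17·1480930655 + 39942261 = 25215763396 → 1185840894983/25215763396
APPEND 35: p_8 = 35·1185840894983 + 69644852934 = 41574076177339, q_8 = 35·25215763396 + 1480930655 = 884032649515 → 41574076177339/884032649515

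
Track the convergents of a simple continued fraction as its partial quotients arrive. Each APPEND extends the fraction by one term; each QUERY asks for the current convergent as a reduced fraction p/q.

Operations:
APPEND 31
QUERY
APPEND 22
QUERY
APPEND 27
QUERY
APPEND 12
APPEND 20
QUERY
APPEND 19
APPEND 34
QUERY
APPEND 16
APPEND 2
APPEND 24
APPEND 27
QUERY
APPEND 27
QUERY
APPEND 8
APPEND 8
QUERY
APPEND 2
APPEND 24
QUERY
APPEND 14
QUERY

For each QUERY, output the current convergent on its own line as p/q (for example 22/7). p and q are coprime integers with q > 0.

31/1
683/22
18472/595
4465412/143835
2896681362/93304753
63402302435213/2042246084072
1714206852484822/55216168771691
111930663830995134/3605388938832491
5815251898654292502/187314576312974459
81651164965944399085/2630058617855565008

APPEND 31: p_0 = 31·1 + 0 = 31, q_0 = 31·0 + 1 = 1 → 31/1
APPEND 22: p_1 = 22·31 + 1 = 683, q_1 = 22·1 + 0 = 22 → 683/22
APPEND 27: p_2 = 27·683 + 31 = 18472, q_2 = 27·22 + 1 = 595 → 18472/595
APPEND 12: p_3 = 12·18472 + 683 = 222347, q_3 = 12·595 + 22 = 7162 → 222347/7162
APPEND 20: p_4 = 20·222347 + 18472 = 4465412, q_4 = 20·7162 + 595 = 143835 → 4465412/143835
APPEND 19: p_5 = 19·4465412 + 222347 = 85065175, q_5 = 19·143835 + 7162 = 2740027 → 85065175/2740027
APPEND 34: p_6 = 34·85065175 + 4465412 = 2896681362, q_6 = 34·2740027 + 143835 = 93304753 → 2896681362/93304753
APPEND 16: p_7 = 16·2896681362 + 85065175 = 46431966967, q_7 = 16·93304753 + 2740027 = 1495616075 → 46431966967/1495616075
APPEND 2: p_8 = 2·46431966967 + 2896681362 = 95760615296, q_8 = 2·1495616075 + 93304753 = 3084536903 → 95760615296/3084536903
APPEND 24: p_9 = 24·95760615296 + 46431966967 = 2344686734071, q_9 = 24·3084536903 + 1495616075 = 75524501747 → 2344686734071/75524501747
APPEND 27: p_10 = 27·2344686734071 + 95760615296 = 63402302435213, q_10 = 27·75524501747 + 3084536903 = 2042246084072 → 63402302435213/2042246084072
APPEND 27: p_11 = 27·63402302435213 + 2344686734071 = 1714206852484822, q_11 = 27·2042246084072 + 75524501747 = 55216168771691 → 1714206852484822/55216168771691
APPEND 8: p_12 = 8·1714206852484822 + 63402302435213 = 13777057122313789, q_12 = 8·55216168771691 + 2042246084072 = 443771596257600 → 13777057122313789/443771596257600
APPEND 8: p_13 = 8·13777057122313789 + 1714206852484822 = 111930663830995134, q_13 = 8·443771596257600 + 55216168771691 = 3605388938832491 → 111930663830995134/3605388938832491
APPEND 2: p_14 = 2·111930663830995134 + 13777057122313789 = 237638384784304057, q_14 = 2·3605388938832491 + 443771596257600 = 7654549473922582 → 237638384784304057/7654549473922582
APPEND 24: p_15 = 24·237638384784304057 + 111930663830995134 = 5815251898654292502, q_15 = 24·7654549473922582 + 3605388938832491 = 187314576312974459 → 5815251898654292502/187314576312974459
APPEND 14: p_16 = 14·5815251898654292502 + 237638384784304057 = 81651164965944399085, q_16 = 14·187314576312974459 + 7654549473922582 = 2630058617855565008 → 81651164965944399085/2630058617855565008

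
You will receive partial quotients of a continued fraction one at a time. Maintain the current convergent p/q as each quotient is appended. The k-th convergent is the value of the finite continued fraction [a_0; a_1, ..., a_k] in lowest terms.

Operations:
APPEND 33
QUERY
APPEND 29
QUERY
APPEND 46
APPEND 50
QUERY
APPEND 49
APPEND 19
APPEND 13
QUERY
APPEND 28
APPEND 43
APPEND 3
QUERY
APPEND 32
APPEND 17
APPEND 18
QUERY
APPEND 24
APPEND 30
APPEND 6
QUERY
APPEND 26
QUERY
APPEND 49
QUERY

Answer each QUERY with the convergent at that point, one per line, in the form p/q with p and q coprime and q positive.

APPEND 33: p_0 = 33·1 + 0 = 33, q_0 = 33·0 + 1 = 1 → 33/1
APPEND 29: p_1 = 29·33 + 1 = 958, q_1 = 29·1 + 0 = 29 → 958/29
APPEND 46: p_2 = 46·958 + 33 = 44101, q_2 = 46·29 + 1 = 1335 → 44101/1335
APPEND 50: p_3 = 50·44101 + 958 = 2206008, q_3 = 50·1335 + 29 = 66779 → 2206008/66779
APPEND 49: p_4 = 49·2206008 + 44101 = 108138493, q_4 = 49·66779 + 1335 = 3273506 → 108138493/3273506
APPEND 19: p_5 = 19·108138493 + 2206008 = 2056837375, q_5 = 19·3273506 + 66779 = 62263393 → 2056837375/62263393
APPEND 13: p_6 = 13·2056837375 + 108138493 = 26847024368, q_6 = 13·62263393 + 3273506 = 812697615 → 26847024368/812697615
APPEND 28: p_7 = 28·26847024368 + 2056837375 = 753773519679, q_7 = 28·812697615 + 62263393 = 22817796613 → 753773519679/22817796613
APPEND 43: p_8 = 43·753773519679 + 26847024368 = 32439108370565, q_8 = 43·22817796613 + 812697615 = 981977951974 → 32439108370565/981977951974
APPEND 3: p_9 = 3·32439108370565 + 753773519679 = 98071098631374, q_9 = 3·981977951974 + 22817796613 = 2968751652535 → 98071098631374/2968751652535
APPEND 32: p_10 = 32·98071098631374 + 32439108370565 = 3170714264574533, q_10 = 32·2968751652535 + 981977951974 = 95982030833094 → 3170714264574533/95982030833094
APPEND 17: p_11 = 17·3170714264574533 + 98071098631374 = 54000213596398435, q_11 = 17·95982030833094 + 2968751652535 = 1634663275815133 → 54000213596398435/1634663275815133
APPEND 18: p_12 = 18·54000213596398435 + 3170714264574533 = 975174558999746363, q_12 = 18·1634663275815133 + 95982030833094 = 29519920995505488 → 975174558999746363/29519920995505488
APPEND 24: p_13 = 24·975174558999746363 + 54000213596398435 = 23458189629590311147, q_13 = 24·29519920995505488 + 1634663275815133 = 710112767167946845 → 23458189629590311147/710112767167946845
APPEND 30: p_14 = 30·23458189629590311147 + 975174558999746363 = 704720863446709080773, q_14 = 30·710112767167946845 + 29519920995505488 = 21332902936033910838 → 704720863446709080773/21332902936033910838
APPEND 6: p_15 = 6·704720863446709080773 + 23458189629590311147 = 4251783370309844795785, q_15 = 6·21332902936033910838 + 710112767167946845 = 128707530383371411873 → 4251783370309844795785/128707530383371411873
APPEND 26: p_16 = 26·4251783370309844795785 + 704720863446709080773 = 111251088491502673771183, q_16 = 26·128707530383371411873 + 21332902936033910838 = 3367728692903690619536 → 111251088491502673771183/3367728692903690619536
APPEND 49: p_17 = 49·111251088491502673771183 + 4251783370309844795785 = 5455555119453940859583752, q_17 = 49·3367728692903690619536 + 128707530383371411873 = 165147413482664211769137 → 5455555119453940859583752/165147413482664211769137

33/1
958/29
2206008/66779
26847024368/812697615
98071098631374/2968751652535
975174558999746363/29519920995505488
4251783370309844795785/128707530383371411873
111251088491502673771183/3367728692903690619536
5455555119453940859583752/165147413482664211769137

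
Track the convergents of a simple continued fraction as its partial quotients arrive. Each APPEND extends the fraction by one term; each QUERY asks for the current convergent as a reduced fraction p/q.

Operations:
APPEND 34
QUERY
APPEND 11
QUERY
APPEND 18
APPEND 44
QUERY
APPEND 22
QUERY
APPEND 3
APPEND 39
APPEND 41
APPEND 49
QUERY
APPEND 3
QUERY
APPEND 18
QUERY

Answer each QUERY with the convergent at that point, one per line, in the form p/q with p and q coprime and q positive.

APPEND 34: p_0 = 34·1 + 0 = 34, q_0 = 34·0 + 1 = 1 → 34/1
APPEND 11: p_1 = 11·34 + 1 = 375, q_1 = 11·1 + 0 = 11 → 375/11
APPEND 18: p_2 = 18·375 + 34 = 6784, q_2 = 18·11 + 1 = 199 → 6784/199
APPEND 44: p_3 = 44·6784 + 375 = 298871, q_3 = 44·199 + 11 = 8767 → 298871/8767
APPEND 22: p_4 = 22·298871 + 6784 = 6581946, q_4 = 22·8767 + 199 = 193073 → 6581946/193073
APPEND 3: p_5 = 3·6581946 + 298871 = 20044709, q_5 = 3·193073 + 8767 = 587986 → 20044709/587986
APPEND 39: p_6 = 39·20044709 + 6581946 = 788325597, q_6 = 39·587986 + 193073 = 23124527 → 788325597/23124527
APPEND 41: p_7 = 41·788325597 + 20044709 = 32341394186, q_7 = 41·23124527 + 587986 = 948693593 → 32341394186/948693593
APPEND 49: p_8 = 49·32341394186 + 788325597 = 1585516640711, q_8 = 49·948693593 + 23124527 = 46509110584 → 1585516640711/46509110584
APPEND 3: p_9 = 3·1585516640711 + 32341394186 = 4788891316319, q_9 = 3·46509110584 + 948693593 = 140476025345 → 4788891316319/140476025345
APPEND 18: p_10 = 18·4788891316319 + 1585516640711 = 87785560334453, q_10 = 18·140476025345 + 46509110584 = 2575077566794 → 87785560334453/2575077566794

34/1
375/11
298871/8767
6581946/193073
1585516640711/46509110584
4788891316319/140476025345
87785560334453/2575077566794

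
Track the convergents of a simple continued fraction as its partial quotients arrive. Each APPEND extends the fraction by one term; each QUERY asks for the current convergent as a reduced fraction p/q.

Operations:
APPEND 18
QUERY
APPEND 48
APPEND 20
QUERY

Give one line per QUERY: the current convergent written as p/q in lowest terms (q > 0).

18/1
17318/961

APPEND 18: p_0 = 18·1 + 0 = 18, q_0 = 18·0 + 1 = 1 → 18/1
APPEND 48: p_1 = 48·18 + 1 = 865, q_1 = 48·1 + 0 = 48 → 865/48
APPEND 20: p_2 = 20·865 + 18 = 17318, q_2 = 20·48 + 1 = 961 → 17318/961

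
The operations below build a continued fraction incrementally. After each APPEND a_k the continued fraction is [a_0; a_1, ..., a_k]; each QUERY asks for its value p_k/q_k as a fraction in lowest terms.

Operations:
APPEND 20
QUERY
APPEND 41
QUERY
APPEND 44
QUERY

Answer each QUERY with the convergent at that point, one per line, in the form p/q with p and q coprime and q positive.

20/1
821/41
36144/1805

APPEND 20: p_0 = 20·1 + 0 = 20, q_0 = 20·0 + 1 = 1 → 20/1
APPEND 41: p_1 = 41·20 + 1 = 821, q_1 = 41·1 + 0 = 41 → 821/41
APPEND 44: p_2 = 44·821 + 20 = 36144, q_2 = 44·41 + 1 = 1805 → 36144/1805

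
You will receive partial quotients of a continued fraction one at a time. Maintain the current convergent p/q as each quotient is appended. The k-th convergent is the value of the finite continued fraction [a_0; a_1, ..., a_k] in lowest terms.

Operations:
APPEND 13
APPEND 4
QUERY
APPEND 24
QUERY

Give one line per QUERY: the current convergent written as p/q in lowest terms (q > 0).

53/4
1285/97

APPEND 13: p_0 = 13·1 + 0 = 13, q_0 = 13·0 + 1 = 1 → 13/1
APPEND 4: p_1 = 4·13 + 1 = 53, q_1 = 4·1 + 0 = 4 → 53/4
APPEND 24: p_2 = 24·53 + 13 = 1285, q_2 = 24·4 + 1 = 97 → 1285/97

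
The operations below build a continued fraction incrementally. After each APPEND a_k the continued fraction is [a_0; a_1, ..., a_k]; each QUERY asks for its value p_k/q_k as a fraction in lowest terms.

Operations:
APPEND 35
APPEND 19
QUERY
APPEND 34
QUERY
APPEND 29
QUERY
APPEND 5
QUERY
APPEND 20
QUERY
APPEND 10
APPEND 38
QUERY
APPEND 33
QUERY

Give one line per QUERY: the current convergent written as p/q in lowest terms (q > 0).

666/19
22679/647
658357/18782
3314464/94557
66947637/1909922
25632999329/731273448
846561768691/24151217561

APPEND 35: p_0 = 35·1 + 0 = 35, q_0 = 35·0 + 1 = 1 → 35/1
APPEND 19: p_1 = 19·35 + 1 = 666, q_1 = 19·1 + 0 = 19 → 666/19
APPEND 34: p_2 = 34·666 + 35 = 22679, q_2 = 34·19 + 1 = 647 → 22679/647
APPEND 29: p_3 = 29·22679 + 666 = 658357, q_3 = 29·647 + 19 = 18782 → 658357/18782
APPEND 5: p_4 = 5·658357 + 22679 = 3314464, q_4 = 5·18782 + 647 = 94557 → 3314464/94557
APPEND 20: p_5 = 20·3314464 + 658357 = 66947637, q_5 = 20·94557 + 18782 = 1909922 → 66947637/1909922
APPEND 10: p_6 = 10·66947637 + 3314464 = 672790834, q_6 = 10·1909922 + 94557 = 19193777 → 672790834/19193777
APPEND 38: p_7 = 38·672790834 + 66947637 = 25632999329, q_7 = 38·19193777 + 1909922 = 731273448 → 25632999329/731273448
APPEND 33: p_8 = 33·25632999329 + 672790834 = 846561768691, q_8 = 33·731273448 + 19193777 = 24151217561 → 846561768691/24151217561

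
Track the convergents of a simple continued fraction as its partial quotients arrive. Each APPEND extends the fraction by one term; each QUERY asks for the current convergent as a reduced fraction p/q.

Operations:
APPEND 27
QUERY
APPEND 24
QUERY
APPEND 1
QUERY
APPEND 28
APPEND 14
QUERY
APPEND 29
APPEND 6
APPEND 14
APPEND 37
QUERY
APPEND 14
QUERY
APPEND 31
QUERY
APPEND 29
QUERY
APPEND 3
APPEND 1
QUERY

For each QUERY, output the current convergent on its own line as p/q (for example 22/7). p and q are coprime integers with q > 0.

APPEND 27: p_0 = 27·1 + 0 = 27, q_0 = 27·0 + 1 = 1 → 27/1
APPEND 24: p_1 = 24·27 + 1 = 649, q_1 = 24·1 + 0 = 24 → 649/24
APPEND 1: p_2 = 1·649 + 27 = 676, q_2 = 1·24 + 1 = 25 → 676/25
APPEND 28: p_3 = 28·676 + 649 = 19577, q_3 = 28·25 + 24 = 724 → 19577/724
APPEND 14: p_4 = 14·19577 + 676 = 274754, q_4 = 14·724 + 25 = 10161 → 274754/10161
APPEND 29: p_5 = 29·274754 + 19577 = 7987443, q_5 = 29·10161 + 724 = 295393 → 7987443/295393
APPEND 6: p_6 = 6·7987443 + 274754 = 48199412, q_6 = 6·295393 + 10161 = 1782519 → 48199412/1782519
APPEND 14: p_7 = 14·48199412 + 7987443 = 682779211, q_7 = 14·1782519 + 295393 = 25250659 → 682779211/25250659
APPEND 37: p_8 = 37·682779211 + 48199412 = 25311030219, q_8 = 37·25250659 + 1782519 = 936056902 → 25311030219/936056902
APPEND 14: p_9 = 14·25311030219 + 682779211 = 355037202277, q_9 = 14·936056902 + 25250659 = 13130047287 → 355037202277/13130047287
APPEND 31: p_10 = 31·355037202277 + 25311030219 = 11031464300806, q_10 = 31·13130047287 + 936056902 = 407967522799 → 11031464300806/407967522799
APPEND 29: p_11 = 29·11031464300806 + 355037202277 = 320267501925651, q_11 = 29·407967522799 + 13130047287 = 11844188208458 → 320267501925651/11844188208458
APPEND 3: p_12 = 3·320267501925651 + 11031464300806 = 971833970077759, q_12 = 3·11844188208458 + 407967522799 = 35940532148173 → 971833970077759/35940532148173
APPEND 1: p_13 = 1·971833970077759 + 320267501925651 = 1292101472003410, q_13 = 1·35940532148173 + 11844188208458 = 47784720356631 → 1292101472003410/47784720356631

27/1
649/24
676/25
274754/10161
25311030219/936056902
355037202277/13130047287
11031464300806/407967522799
320267501925651/11844188208458
1292101472003410/47784720356631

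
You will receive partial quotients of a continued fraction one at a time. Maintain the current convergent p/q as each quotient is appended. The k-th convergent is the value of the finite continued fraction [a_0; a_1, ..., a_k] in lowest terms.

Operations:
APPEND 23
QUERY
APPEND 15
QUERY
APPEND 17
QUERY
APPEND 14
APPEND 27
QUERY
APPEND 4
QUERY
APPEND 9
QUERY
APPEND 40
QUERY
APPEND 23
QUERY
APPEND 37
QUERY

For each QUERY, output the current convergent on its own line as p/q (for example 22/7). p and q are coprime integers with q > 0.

23/1
346/15
5905/256
2247337/97429
9072364/393315
83898613/3637264
3365016884/145883875
77479286945/3358966389
2870098633849/124427640268

APPEND 23: p_0 = 23·1 + 0 = 23, q_0 = 23·0 + 1 = 1 → 23/1
APPEND 15: p_1 = 15·23 + 1 = 346, q_1 = 15·1 + 0 = 15 → 346/15
APPEND 17: p_2 = 17·346 + 23 = 5905, q_2 = 17·15 + 1 = 256 → 5905/256
APPEND 14: p_3 = 14·5905 + 346 = 83016, q_3 = 14·256 + 15 = 3599 → 83016/3599
APPEND 27: p_4 = 27·83016 + 5905 = 2247337, q_4 = 27·3599 + 256 = 97429 → 2247337/97429
APPEND 4: p_5 = 4·2247337 + 83016 = 9072364, q_5 = 4·97429 + 3599 = 393315 → 9072364/393315
APPEND 9: p_6 = 9·9072364 + 2247337 = 83898613, q_6 = 9·393315 + 97429 = 3637264 → 83898613/3637264
APPEND 40: p_7 = 40·83898613 + 9072364 = 3365016884, q_7 = 40·3637264 + 393315 = 145883875 → 3365016884/145883875
APPEND 23: p_8 = 23·3365016884 + 83898613 = 77479286945, q_8 = 23·145883875 + 3637264 = 3358966389 → 77479286945/3358966389
APPEND 37: p_9 = 37·77479286945 + 3365016884 = 2870098633849, q_9 = 37·3358966389 + 145883875 = 124427640268 → 2870098633849/124427640268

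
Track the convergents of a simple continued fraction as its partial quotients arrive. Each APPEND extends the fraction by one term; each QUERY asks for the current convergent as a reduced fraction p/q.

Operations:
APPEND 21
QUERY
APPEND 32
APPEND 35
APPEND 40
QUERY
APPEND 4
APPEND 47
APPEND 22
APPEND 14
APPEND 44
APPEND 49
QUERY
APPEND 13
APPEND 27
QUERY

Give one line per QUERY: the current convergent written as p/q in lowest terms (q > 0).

APPEND 21: p_0 = 21·1 + 0 = 21, q_0 = 21·0 + 1 = 1 → 21/1
APPEND 32: p_1 = 32·21 + 1 = 673, q_1 = 32·1 + 0 = 32 → 673/32
APPEND 35: p_2 = 35·673 + 21 = 23576, q_2 = 35·32 + 1 = 1121 → 23576/1121
APPEND 40: p_3 = 40·23576 + 673 = 943713, q_3 = 40·1121 + 32 = 44872 → 943713/44872
APPEND 4: p_4 = 4·943713 + 23576 = 3798428, q_4 = 4·44872 + 1121 = 180609 → 3798428/180609
APPEND 47: p_5 = 47·3798428 + 943713 = 179469829, q_5 = 47·180609 + 44872 = 8533495 → 179469829/8533495
APPEND 22: p_6 = 22·179469829 + 3798428 = 3952134666, q_6 = 22·8533495 + 180609 = 187917499 → 3952134666/187917499
APPEND 14: p_7 = 14·3952134666 + 179469829 = 55509355153, q_7 = 14·187917499 + 8533495 = 2639378481 → 55509355153/2639378481
APPEND 44: p_8 = 44·55509355153 + 3952134666 = 2446363761398, q_8 = 44·2639378481 + 187917499 = 116320570663 → 2446363761398/116320570663
APPEND 49: p_9 = 49·2446363761398 + 55509355153 = 119927333663655, q_9 = 49·116320570663 + 2639378481 = 5702347340968 → 119927333663655/5702347340968
APPEND 13: p_10 = 13·119927333663655 + 2446363761398 = 1561501701388913, q_10 = 13·5702347340968 + 116320570663 = 74246836003247 → 1561501701388913/74246836003247
APPEND 27: p_11 = 27·1561501701388913 + 119927333663655 = 42280473271164306, q_11 = 27·74246836003247 + 5702347340968 = 2010366919428637 → 42280473271164306/2010366919428637

21/1
943713/44872
119927333663655/5702347340968
42280473271164306/2010366919428637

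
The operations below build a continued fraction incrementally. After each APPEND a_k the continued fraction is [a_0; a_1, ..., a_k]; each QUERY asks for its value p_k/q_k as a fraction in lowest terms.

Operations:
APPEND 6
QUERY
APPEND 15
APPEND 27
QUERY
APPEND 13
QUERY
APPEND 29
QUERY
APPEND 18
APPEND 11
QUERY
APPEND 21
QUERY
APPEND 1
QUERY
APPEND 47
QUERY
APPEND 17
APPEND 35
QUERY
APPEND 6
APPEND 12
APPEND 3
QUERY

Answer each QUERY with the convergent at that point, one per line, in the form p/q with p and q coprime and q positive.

APPEND 6: p_0 = 6·1 + 0 = 6, q_0 = 6·0 + 1 = 1 → 6/1
APPEND 15: p_1 = 15·6 + 1 = 91, q_1 = 15·1 + 0 = 15 → 91/15
APPEND 27: p_2 = 27·91 + 6 = 2463, q_2 = 27·15 + 1 = 406 → 2463/406
APPEND 13: p_3 = 13·2463 + 91 = 32110, q_3 = 13·406 + 15 = 5293 → 32110/5293
APPEND 29: p_4 = 29·32110 + 2463 = 933653, q_4 = 29·5293 + 406 = 153903 → 933653/153903
APPEND 18: p_5 = 18·933653 + 32110 = 16837864, q_5 = 18·153903 + 5293 = 2775547 → 16837864/2775547
APPEND 11: p_6 = 11·16837864 + 933653 = 186150157, q_6 = 11·2775547 + 153903 = 30684920 → 186150157/30684920
APPEND 21: p_7 = 21·186150157 + 16837864 = 3925991161, q_7 = 21·30684920 + 2775547 = 647158867 → 3925991161/647158867
APPEND 1: p_8 = 1·3925991161 + 186150157 = 4112141318, q_8 = 1·647158867 + 30684920 = 677843787 → 4112141318/677843787
APPEND 47: p_9 = 47·4112141318 + 3925991161 = 197196633107, q_9 = 47·677843787 + 647158867 = 32505816856 → 197196633107/32505816856
APPEND 17: p_10 = 17·197196633107 + 4112141318 = 3356454904137, q_10 = 17·32505816856 + 677843787 = 553276730339 → 3356454904137/553276730339
APPEND 35: p_11 = 35·3356454904137 + 197196633107 = 117673118277902, q_11 = 35·553276730339 + 32505816856 = 19397191378721 → 117673118277902/19397191378721
APPEND 6: p_12 = 6·117673118277902 + 3356454904137 = 709395164571549, q_12 = 6·19397191378721 + 553276730339 = 116936425002665 → 709395164571549/116936425002665
APPEND 12: p_13 = 12·709395164571549 + 117673118277902 = 8630415093136490, q_13 = 12·116936425002665 + 19397191378721 = 1422634291410701 → 8630415093136490/1422634291410701
APPEND 3: p_14 = 3·8630415093136490 + 709395164571549 = 26600640443981019, q_14 = 3·1422634291410701 + 116936425002665 = 4384839299234768 → 26600640443981019/4384839299234768

6/1
2463/406
32110/5293
933653/153903
186150157/30684920
3925991161/647158867
4112141318/677843787
197196633107/32505816856
117673118277902/19397191378721
26600640443981019/4384839299234768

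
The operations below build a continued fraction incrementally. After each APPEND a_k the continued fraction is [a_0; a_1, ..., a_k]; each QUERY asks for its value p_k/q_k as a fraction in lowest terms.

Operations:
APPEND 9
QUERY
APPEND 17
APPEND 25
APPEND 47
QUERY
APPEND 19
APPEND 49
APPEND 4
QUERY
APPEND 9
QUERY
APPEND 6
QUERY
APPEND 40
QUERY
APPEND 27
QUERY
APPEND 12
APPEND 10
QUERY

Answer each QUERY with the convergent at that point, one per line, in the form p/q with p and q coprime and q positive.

9/1
181527/20039
680941892/75170055
6297849283/695227717
38468037590/4246536357
1545019352883/170556681997
41753990565431/4609276950276
5067683051945981/559428077803366

APPEND 9: p_0 = 9·1 + 0 = 9, q_0 = 9·0 + 1 = 1 → 9/1
APPEND 17: p_1 = 17·9 + 1 = 154, q_1 = 17·1 + 0 = 17 → 154/17
APPEND 25: p_2 = 25·154 + 9 = 3859, q_2 = 25·17 + 1 = 426 → 3859/426
APPEND 47: p_3 = 47·3859 + 154 = 181527, q_3 = 47·426 + 17 = 20039 → 181527/20039
APPEND 19: p_4 = 19·181527 + 3859 = 3452872, q_4 = 19·20039 + 426 = 381167 → 3452872/381167
APPEND 49: p_5 = 49·3452872 + 181527 = 169372255, q_5 = 49·381167 + 20039 = 18697222 → 169372255/18697222
APPEND 4: p_6 = 4·169372255 + 3452872 = 680941892, q_6 = 4·18697222 + 381167 = 75170055 → 680941892/75170055
APPEND 9: p_7 = 9·680941892 + 169372255 = 6297849283, q_7 = 9·75170055 + 18697222 = 695227717 → 6297849283/695227717
APPEND 6: p_8 = 6·6297849283 + 680941892 = 38468037590, q_8 = 6·695227717 + 75170055 = 4246536357 → 38468037590/4246536357
APPEND 40: p_9 = 40·38468037590 + 6297849283 = 1545019352883, q_9 = 40·4246536357 + 695227717 = 170556681997 → 1545019352883/170556681997
APPEND 27: p_10 = 27·1545019352883 + 38468037590 = 41753990565431, q_10 = 27·170556681997 + 4246536357 = 4609276950276 → 41753990565431/4609276950276
APPEND 12: p_11 = 12·41753990565431 + 1545019352883 = 502592906138055, q_11 = 12·4609276950276 + 170556681997 = 55481880085309 → 502592906138055/55481880085309
APPEND 10: p_12 = 10·502592906138055 + 41753990565431 = 5067683051945981, q_12 = 10·55481880085309 + 4609276950276 = 559428077803366 → 5067683051945981/559428077803366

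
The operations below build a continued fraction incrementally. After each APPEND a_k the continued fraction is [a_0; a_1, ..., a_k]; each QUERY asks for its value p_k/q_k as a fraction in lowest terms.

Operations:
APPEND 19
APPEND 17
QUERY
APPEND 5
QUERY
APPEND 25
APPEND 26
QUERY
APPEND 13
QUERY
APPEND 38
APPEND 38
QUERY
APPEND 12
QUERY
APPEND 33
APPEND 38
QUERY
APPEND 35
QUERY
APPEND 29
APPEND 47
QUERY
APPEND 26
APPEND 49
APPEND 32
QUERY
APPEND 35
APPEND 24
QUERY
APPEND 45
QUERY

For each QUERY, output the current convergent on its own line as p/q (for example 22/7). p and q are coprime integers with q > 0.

APPEND 19: p_0 = 19·1 + 0 = 19, q_0 = 19·0 + 1 = 1 → 19/1
APPEND 17: p_1 = 17·19 + 1 = 324, q_1 = 17·1 + 0 = 17 → 324/17
APPEND 5: p_2 = 5·324 + 19 = 1639, q_2 = 5·17 + 1 = 86 → 1639/86
APPEND 25: p_3 = 25·1639 + 324 = 41299, q_3 = 25·86 + 17 = 2167 → 41299/2167
APPEND 26: p_4 = 26·41299 + 1639 = 1075413, q_4 = 26·2167 + 86 = 56428 → 1075413/56428
APPEND 13: p_5 = 13·1075413 + 41299 = 14021668, q_5 = 13·56428 + 2167 = 735731 → 14021668/735731
APPEND 38: p_6 = 38·14021668 + 1075413 = 533898797, q_6 = 38·735731 + 56428 = 28014206 → 533898797/28014206
APPEND 38: p_7 = 38·533898797 + 14021668 = 20302175954, q_7 = 38·28014206 + 735731 = 1065275559 → 20302175954/1065275559
APPEND 12: p_8 = 12·20302175954 + 533898797 = 244160010245, q_8 = 12·1065275559 + 28014206 = 12811320914 → 244160010245/12811320914
APPEND 33: p_9 = 33·244160010245 + 20302175954 = 8077582514039, q_9 = 33·12811320914 + 1065275559 = 423838865721 → 8077582514039/423838865721
APPEND 38: p_10 = 38·8077582514039 + 244160010245 = 307192295543727, q_10 = 38·423838865721 + 12811320914 = 16118688218312 → 307192295543727/16118688218312
APPEND 35: p_11 = 35·307192295543727 + 8077582514039 = 10759807926544484, q_11 = 35·16118688218312 + 423838865721 = 564577926506641 → 10759807926544484/564577926506641
APPEND 29: p_12 = 29·10759807926544484 + 307192295543727 = 312341622165333763, q_12 = 29·564577926506641 + 16118688218312 = 16388878556910901 → 312341622165333763/16388878556910901
APPEND 47: p_13 = 47·312341622165333763 + 10759807926544484 = 14690816049697231345, q_13 = 47·16388878556910901 + 564577926506641 = 770841870101318988 → 14690816049697231345/770841870101318988
APPEND 26: p_14 = 26·14690816049697231345 + 312341622165333763 = 382273558914293348733, q_14 = 26·770841870101318988 + 16388878556910901 = 20058277501191204589 → 382273558914293348733/20058277501191204589
APPEND 49: p_15 = 49·382273558914293348733 + 14690816049697231345 = 18746095202850071319262, q_15 = 49·20058277501191204589 + 770841870101318988 = 983626439428470343849 → 18746095202850071319262/983626439428470343849
APPEND 32: p_16 = 32·18746095202850071319262 + 382273558914293348733 = 600257320050116575565117, q_16 = 32·983626439428470343849 + 20058277501191204589 = 31496104339212242207757 → 600257320050116575565117/31496104339212242207757
APPEND 35: p_17 = 35·600257320050116575565117 + 18746095202850071319262 = 21027752296956930216098357, q_17 = 35·31496104339212242207757 + 983626439428470343849 = 1103347278311856947615344 → 21027752296956930216098357/1103347278311856947615344
APPEND 24: p_18 = 24·21027752296956930216098357 + 600257320050116575565117 = 505266312447016441761925685, q_18 = 24·1103347278311856947615344 + 31496104339212242207757 = 26511830783823778984976013 → 505266312447016441761925685/26511830783823778984976013
APPEND 45: p_19 = 45·505266312447016441761925685 + 21027752296956930216098357 = 22758011812412696809502754182, q_19 = 45·26511830783823778984976013 + 1103347278311856947615344 = 1194135732550381911271535929 → 22758011812412696809502754182/1194135732550381911271535929

324/17
1639/86
1075413/56428
14021668/735731
20302175954/1065275559
244160010245/12811320914
307192295543727/16118688218312
10759807926544484/564577926506641
14690816049697231345/770841870101318988
600257320050116575565117/31496104339212242207757
505266312447016441761925685/26511830783823778984976013
22758011812412696809502754182/1194135732550381911271535929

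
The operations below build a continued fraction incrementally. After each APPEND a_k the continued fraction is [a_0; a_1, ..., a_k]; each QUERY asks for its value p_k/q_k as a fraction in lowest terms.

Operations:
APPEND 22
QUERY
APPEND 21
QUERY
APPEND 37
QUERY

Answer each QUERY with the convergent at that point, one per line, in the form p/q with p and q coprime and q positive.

22/1
463/21
17153/778

APPEND 22: p_0 = 22·1 + 0 = 22, q_0 = 22·0 + 1 = 1 → 22/1
APPEND 21: p_1 = 21·22 + 1 = 463, q_1 = 21·1 + 0 = 21 → 463/21
APPEND 37: p_2 = 37·463 + 22 = 17153, q_2 = 37·21 + 1 = 778 → 17153/778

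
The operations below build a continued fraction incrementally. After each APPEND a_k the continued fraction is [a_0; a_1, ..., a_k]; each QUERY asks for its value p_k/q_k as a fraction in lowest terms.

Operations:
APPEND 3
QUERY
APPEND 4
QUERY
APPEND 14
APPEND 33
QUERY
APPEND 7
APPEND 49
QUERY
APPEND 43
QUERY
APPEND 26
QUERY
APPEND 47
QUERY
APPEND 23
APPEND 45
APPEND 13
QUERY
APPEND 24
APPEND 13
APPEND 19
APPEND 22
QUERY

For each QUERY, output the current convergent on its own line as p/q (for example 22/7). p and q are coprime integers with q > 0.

APPEND 3: p_0 = 3·1 + 0 = 3, q_0 = 3·0 + 1 = 1 → 3/1
APPEND 4: p_1 = 4·3 + 1 = 13, q_1 = 4·1 + 0 = 4 → 13/4
APPEND 14: p_2 = 14·13 + 3 = 185, q_2 = 14·4 + 1 = 57 → 185/57
APPEND 33: p_3 = 33·185 + 13 = 6118, q_3 = 33·57 + 4 = 1885 → 6118/1885
APPEND 7: p_4 = 7·6118 + 185 = 43011, q_4 = 7·1885 + 57 = 13252 → 43011/13252
APPEND 49: p_5 = 49·43011 + 6118 = 2113657, q_5 = 49·13252 + 1885 = 651233 → 2113657/651233
APPEND 43: p_6 = 43·2113657 + 43011 = 90930262, q_6 = 43·651233 + 13252 = 28016271 → 90930262/28016271
APPEND 26: p_7 = 26·90930262 + 2113657 = 2366300469, q_7 = 26·28016271 + 651233 = 729074279 → 2366300469/729074279
APPEND 47: p_8 = 47·2366300469 + 90930262 = 111307052305, q_8 = 47·729074279 + 28016271 = 34294507384 → 111307052305/34294507384
APPEND 23: p_9 = 23·111307052305 + 2366300469 = 2562428503484, q_9 = 23·34294507384 + 729074279 = 789502744111 → 2562428503484/789502744111
APPEND 45: p_10 = 45·2562428503484 + 111307052305 = 115420589709085, q_10 = 45·789502744111 + 34294507384 = 35561917992379 → 115420589709085/35561917992379
APPEND 13: p_11 = 13·115420589709085 + 2562428503484 = 1503030094721589, q_11 = 13·35561917992379 + 789502744111 = 463094436645038 → 1503030094721589/463094436645038
APPEND 24: p_12 = 24·1503030094721589 + 115420589709085 = 36188142863027221, q_12 = 24·463094436645038 + 35561917992379 = 11149828397473291 → 36188142863027221/11149828397473291
APPEND 13: p_13 = 13·36188142863027221 + 1503030094721589 = 471948887314075462, q_13 = 13·11149828397473291 + 463094436645038 = 145410863603797821 → 471948887314075462/145410863603797821
APPEND 19: p_14 = 19·471948887314075462 + 36188142863027221 = 9003217001830460999, q_14 = 19·145410863603797821 + 11149828397473291 = 2773956236869631890 → 9003217001830460999/2773956236869631890
APPEND 22: p_15 = 22·9003217001830460999 + 471948887314075462 = 198542722927584217440, q_15 = 22·2773956236869631890 + 145410863603797821 = 61172448074735699401 → 198542722927584217440/61172448074735699401

3/1
13/4
6118/1885
2113657/651233
90930262/28016271
2366300469/729074279
111307052305/34294507384
1503030094721589/463094436645038
198542722927584217440/61172448074735699401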